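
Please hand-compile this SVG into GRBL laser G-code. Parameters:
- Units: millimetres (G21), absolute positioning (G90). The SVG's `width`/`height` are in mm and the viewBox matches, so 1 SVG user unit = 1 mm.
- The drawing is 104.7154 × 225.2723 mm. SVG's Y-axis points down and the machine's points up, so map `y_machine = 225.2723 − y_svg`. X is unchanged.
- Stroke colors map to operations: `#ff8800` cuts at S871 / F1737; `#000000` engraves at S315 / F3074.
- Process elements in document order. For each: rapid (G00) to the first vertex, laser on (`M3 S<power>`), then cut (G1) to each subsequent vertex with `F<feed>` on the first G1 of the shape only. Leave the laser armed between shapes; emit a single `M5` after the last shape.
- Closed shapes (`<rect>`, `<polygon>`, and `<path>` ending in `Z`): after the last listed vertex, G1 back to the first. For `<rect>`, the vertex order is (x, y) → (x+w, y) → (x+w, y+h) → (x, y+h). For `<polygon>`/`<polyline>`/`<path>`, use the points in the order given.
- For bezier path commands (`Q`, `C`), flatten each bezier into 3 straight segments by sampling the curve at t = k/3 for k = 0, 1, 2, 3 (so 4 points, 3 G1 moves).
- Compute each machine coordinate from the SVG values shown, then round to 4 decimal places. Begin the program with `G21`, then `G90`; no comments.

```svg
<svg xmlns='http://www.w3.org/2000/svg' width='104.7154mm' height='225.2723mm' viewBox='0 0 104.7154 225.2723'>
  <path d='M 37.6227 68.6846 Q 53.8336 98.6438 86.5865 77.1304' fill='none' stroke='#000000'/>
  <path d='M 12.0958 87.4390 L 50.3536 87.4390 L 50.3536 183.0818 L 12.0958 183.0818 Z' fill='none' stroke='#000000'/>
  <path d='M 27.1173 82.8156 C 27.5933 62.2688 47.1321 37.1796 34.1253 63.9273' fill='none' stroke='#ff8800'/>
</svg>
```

Since the viewBox matches the mm dimensions, user units are millimetres directly. The only transform is the Y-flip y_m = 225.2723 − y_svg.

Shape 1 is a quadratic bezier drawn with `<path>`. Its stroke #000000 means engrave at S315, F3074. After flipping Y the toolpath is (37.6227,156.5877) → (50.2680,142.3341) → (66.5892,139.5188) → (86.5865,148.1419).

Shape 2 is a rectangle drawn with `<path>`. Its stroke #000000 means engrave at S315, F3074. After flipping Y the toolpath is (12.0958,137.8333) → (50.3536,137.8333) → (50.3536,42.1905) → (12.0958,42.1905) → (12.0958,137.8333), returning to the start.

Shape 3 is a cubic bezier drawn with `<path>`. Its stroke #ff8800 means cut at S871, F1737. After flipping Y the toolpath is (27.1173,142.4567) → (32.0361,162.4295) → (38.1950,172.9019) → (34.1253,161.3450).

G21
G90
G00 X37.6227 Y156.5877
M3 S315
G1 X50.2680 Y142.3341 F3074
G1 X66.5892 Y139.5188
G1 X86.5865 Y148.1419
G00 X12.0958 Y137.8333
M3 S315
G1 X50.3536 Y137.8333 F3074
G1 X50.3536 Y42.1905
G1 X12.0958 Y42.1905
G1 X12.0958 Y137.8333
G00 X27.1173 Y142.4567
M3 S871
G1 X32.0361 Y162.4295 F1737
G1 X38.1950 Y172.9019
G1 X34.1253 Y161.3450
M5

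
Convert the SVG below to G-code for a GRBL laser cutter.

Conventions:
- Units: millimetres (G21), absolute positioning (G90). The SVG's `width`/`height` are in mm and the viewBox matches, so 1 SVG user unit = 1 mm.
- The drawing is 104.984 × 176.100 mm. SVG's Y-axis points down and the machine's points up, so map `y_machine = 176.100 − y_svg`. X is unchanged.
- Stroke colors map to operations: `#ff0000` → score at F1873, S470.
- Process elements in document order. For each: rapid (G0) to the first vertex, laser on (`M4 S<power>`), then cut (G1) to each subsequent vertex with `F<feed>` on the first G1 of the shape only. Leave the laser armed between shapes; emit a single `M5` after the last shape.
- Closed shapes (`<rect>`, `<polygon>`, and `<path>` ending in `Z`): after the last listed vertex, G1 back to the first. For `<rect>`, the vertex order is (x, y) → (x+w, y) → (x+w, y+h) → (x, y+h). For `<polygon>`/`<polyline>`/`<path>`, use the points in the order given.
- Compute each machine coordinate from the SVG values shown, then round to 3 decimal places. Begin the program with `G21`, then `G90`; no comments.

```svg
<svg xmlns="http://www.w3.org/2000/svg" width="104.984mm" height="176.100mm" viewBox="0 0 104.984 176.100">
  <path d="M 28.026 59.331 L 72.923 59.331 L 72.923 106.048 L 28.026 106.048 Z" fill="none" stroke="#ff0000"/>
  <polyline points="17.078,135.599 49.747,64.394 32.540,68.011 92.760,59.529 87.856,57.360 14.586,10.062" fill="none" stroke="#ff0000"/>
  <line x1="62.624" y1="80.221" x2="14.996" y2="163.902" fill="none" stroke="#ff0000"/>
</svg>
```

viewBox `0 0 104.984 176.100` with mm width/height → 1 unit = 1 mm. Flip: y_m = 176.100 − y_svg.

**Shape 1** — `<path>` rectangle, stroke `#ff0000` → score (S470, F1873). Machine vertices: (28.026,116.769) → (72.923,116.769) → (72.923,70.052) → (28.026,70.052) → (28.026,116.769). Closed: final G1 returns to the first vertex.

**Shape 2** — `<polyline>` open polyline, stroke `#ff0000` → score (S470, F1873). Machine vertices: (17.078,40.501) → (49.747,111.706) → (32.540,108.089) → (92.760,116.571) → (87.856,118.740) → (14.586,166.038). Open path.

**Shape 3** — `<line>` line segment, stroke `#ff0000` → score (S470, F1873). Machine vertices: (62.624,95.879) → (14.996,12.198). Open path.

G21
G90
G0 X28.026 Y116.769
M4 S470
G1 X72.923 Y116.769 F1873
G1 X72.923 Y70.052
G1 X28.026 Y70.052
G1 X28.026 Y116.769
G0 X17.078 Y40.501
M4 S470
G1 X49.747 Y111.706 F1873
G1 X32.540 Y108.089
G1 X92.760 Y116.571
G1 X87.856 Y118.740
G1 X14.586 Y166.038
G0 X62.624 Y95.879
M4 S470
G1 X14.996 Y12.198 F1873
M5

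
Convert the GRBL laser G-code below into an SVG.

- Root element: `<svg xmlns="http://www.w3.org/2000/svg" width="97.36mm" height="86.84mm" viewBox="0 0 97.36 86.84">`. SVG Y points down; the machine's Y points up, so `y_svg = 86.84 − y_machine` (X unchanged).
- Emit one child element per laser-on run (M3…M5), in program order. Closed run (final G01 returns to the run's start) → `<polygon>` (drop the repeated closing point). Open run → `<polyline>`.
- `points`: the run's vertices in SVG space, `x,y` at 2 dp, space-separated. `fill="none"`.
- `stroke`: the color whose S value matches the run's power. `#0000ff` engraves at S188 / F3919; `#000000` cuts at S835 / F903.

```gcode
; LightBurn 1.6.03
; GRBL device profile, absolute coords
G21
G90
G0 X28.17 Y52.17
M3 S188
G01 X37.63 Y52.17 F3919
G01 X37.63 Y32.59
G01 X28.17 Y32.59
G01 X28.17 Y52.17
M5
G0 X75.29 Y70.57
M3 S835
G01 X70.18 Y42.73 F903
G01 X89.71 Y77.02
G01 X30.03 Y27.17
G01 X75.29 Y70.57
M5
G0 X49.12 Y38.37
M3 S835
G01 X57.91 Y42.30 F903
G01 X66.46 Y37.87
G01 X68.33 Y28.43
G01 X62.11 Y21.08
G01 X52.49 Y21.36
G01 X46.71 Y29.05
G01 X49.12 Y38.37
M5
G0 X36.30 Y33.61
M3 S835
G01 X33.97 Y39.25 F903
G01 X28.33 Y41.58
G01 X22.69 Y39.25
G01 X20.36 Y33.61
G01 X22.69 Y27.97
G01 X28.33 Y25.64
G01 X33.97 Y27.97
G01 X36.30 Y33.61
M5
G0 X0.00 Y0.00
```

<svg xmlns="http://www.w3.org/2000/svg" width="97.36mm" height="86.84mm" viewBox="0 0 97.36 86.84">
  <polygon points="28.17,34.67 37.63,34.67 37.63,54.25 28.17,54.25" fill="none" stroke="#0000ff"/>
  <polygon points="75.29,16.27 70.18,44.11 89.71,9.82 30.03,59.67" fill="none" stroke="#000000"/>
  <polygon points="49.12,48.47 57.91,44.54 66.46,48.97 68.33,58.41 62.11,65.76 52.49,65.48 46.71,57.79" fill="none" stroke="#000000"/>
  <polygon points="36.30,53.23 33.97,47.59 28.33,45.26 22.69,47.59 20.36,53.23 22.69,58.87 28.33,61.20 33.97,58.87" fill="none" stroke="#000000"/>
</svg>

Machine Y-up, SVG Y-down with viewBox height 86.84, so y_svg = 86.84 − y_machine; X carries over.

Run 1: power S188 maps to stroke `#0000ff` (engrave). The run returns to its start, so emit a `<polygon>` with points (Y-flipped): 28.17,34.67 37.63,34.67 37.63,54.25 28.17,54.25.

Run 2: power S835 maps to stroke `#000000` (cut). The run returns to its start, so emit a `<polygon>` with points (Y-flipped): 75.29,16.27 70.18,44.11 89.71,9.82 30.03,59.67.

Run 3: the run's S835 means `#000000` (cut). The run returns to its start, so emit a `<polygon>` with points (Y-flipped): 49.12,48.47 57.91,44.54 66.46,48.97 68.33,58.41 62.11,65.76 52.49,65.48 46.71,57.79.

Run 4: power S835 maps to stroke `#000000` (cut). The run returns to its start, so emit a `<polygon>` with points (Y-flipped): 36.30,53.23 33.97,47.59 28.33,45.26 22.69,47.59 20.36,53.23 22.69,58.87 28.33,61.20 33.97,58.87.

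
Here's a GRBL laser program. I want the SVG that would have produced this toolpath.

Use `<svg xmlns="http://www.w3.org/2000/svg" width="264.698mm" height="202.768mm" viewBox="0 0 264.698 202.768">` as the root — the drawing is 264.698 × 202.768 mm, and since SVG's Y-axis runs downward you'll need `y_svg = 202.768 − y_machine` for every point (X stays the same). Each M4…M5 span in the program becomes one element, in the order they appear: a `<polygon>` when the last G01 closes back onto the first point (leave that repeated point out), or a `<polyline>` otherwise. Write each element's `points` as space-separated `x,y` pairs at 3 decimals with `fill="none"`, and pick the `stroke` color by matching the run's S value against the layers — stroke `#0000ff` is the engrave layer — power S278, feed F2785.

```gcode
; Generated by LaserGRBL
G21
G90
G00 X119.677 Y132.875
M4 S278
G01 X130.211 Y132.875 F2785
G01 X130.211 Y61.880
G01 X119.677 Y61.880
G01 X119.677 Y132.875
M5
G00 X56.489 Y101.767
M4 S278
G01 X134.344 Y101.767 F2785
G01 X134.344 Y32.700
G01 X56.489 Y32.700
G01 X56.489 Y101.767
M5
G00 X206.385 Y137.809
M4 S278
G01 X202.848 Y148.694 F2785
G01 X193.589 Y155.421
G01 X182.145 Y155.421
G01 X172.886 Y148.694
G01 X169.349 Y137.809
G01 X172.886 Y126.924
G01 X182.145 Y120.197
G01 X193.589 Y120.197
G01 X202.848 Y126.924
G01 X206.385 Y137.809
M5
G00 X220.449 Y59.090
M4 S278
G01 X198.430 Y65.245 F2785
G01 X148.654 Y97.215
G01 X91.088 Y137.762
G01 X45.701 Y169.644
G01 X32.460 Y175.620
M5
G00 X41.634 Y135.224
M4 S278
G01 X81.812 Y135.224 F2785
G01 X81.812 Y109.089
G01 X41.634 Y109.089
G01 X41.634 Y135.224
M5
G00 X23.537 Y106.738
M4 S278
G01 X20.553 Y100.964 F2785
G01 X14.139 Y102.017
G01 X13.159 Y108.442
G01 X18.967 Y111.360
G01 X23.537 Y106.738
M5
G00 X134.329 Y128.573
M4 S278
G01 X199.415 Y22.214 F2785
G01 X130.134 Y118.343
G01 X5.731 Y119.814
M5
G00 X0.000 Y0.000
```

Each laser-on run becomes one SVG element. Flip Y back into SVG space with y_svg = 202.768 − y_machine. Every run uses S278, so all elements get stroke `#0000ff` (engrave).

Run 1: The run returns to its start, so emit a `<polygon>` with points (Y-flipped): 119.677,69.893 130.211,69.893 130.211,140.888 119.677,140.888.

Run 2: The run returns to its start, so emit a `<polygon>` with points (Y-flipped): 56.489,101.001 134.344,101.001 134.344,170.068 56.489,170.068.

Run 3: The run returns to its start, so emit a `<polygon>` with points (Y-flipped): 206.385,64.959 202.848,54.074 193.589,47.347 182.145,47.347 172.886,54.074 169.349,64.959 172.886,75.844 182.145,82.571 193.589,82.571 202.848,75.844.

Run 4: The run is open, so emit a `<polyline>` with points (Y-flipped): 220.449,143.678 198.430,137.523 148.654,105.553 91.088,65.006 45.701,33.124 32.460,27.148.

Run 5: The run returns to its start, so emit a `<polygon>` with points (Y-flipped): 41.634,67.544 81.812,67.544 81.812,93.679 41.634,93.679.

Run 6: The run returns to its start, so emit a `<polygon>` with points (Y-flipped): 23.537,96.030 20.553,101.804 14.139,100.751 13.159,94.326 18.967,91.408.

Run 7: The run is open, so emit a `<polyline>` with points (Y-flipped): 134.329,74.195 199.415,180.554 130.134,84.425 5.731,82.954.

<svg xmlns="http://www.w3.org/2000/svg" width="264.698mm" height="202.768mm" viewBox="0 0 264.698 202.768">
  <polygon points="119.677,69.893 130.211,69.893 130.211,140.888 119.677,140.888" fill="none" stroke="#0000ff"/>
  <polygon points="56.489,101.001 134.344,101.001 134.344,170.068 56.489,170.068" fill="none" stroke="#0000ff"/>
  <polygon points="206.385,64.959 202.848,54.074 193.589,47.347 182.145,47.347 172.886,54.074 169.349,64.959 172.886,75.844 182.145,82.571 193.589,82.571 202.848,75.844" fill="none" stroke="#0000ff"/>
  <polyline points="220.449,143.678 198.430,137.523 148.654,105.553 91.088,65.006 45.701,33.124 32.460,27.148" fill="none" stroke="#0000ff"/>
  <polygon points="41.634,67.544 81.812,67.544 81.812,93.679 41.634,93.679" fill="none" stroke="#0000ff"/>
  <polygon points="23.537,96.030 20.553,101.804 14.139,100.751 13.159,94.326 18.967,91.408" fill="none" stroke="#0000ff"/>
  <polyline points="134.329,74.195 199.415,180.554 130.134,84.425 5.731,82.954" fill="none" stroke="#0000ff"/>
</svg>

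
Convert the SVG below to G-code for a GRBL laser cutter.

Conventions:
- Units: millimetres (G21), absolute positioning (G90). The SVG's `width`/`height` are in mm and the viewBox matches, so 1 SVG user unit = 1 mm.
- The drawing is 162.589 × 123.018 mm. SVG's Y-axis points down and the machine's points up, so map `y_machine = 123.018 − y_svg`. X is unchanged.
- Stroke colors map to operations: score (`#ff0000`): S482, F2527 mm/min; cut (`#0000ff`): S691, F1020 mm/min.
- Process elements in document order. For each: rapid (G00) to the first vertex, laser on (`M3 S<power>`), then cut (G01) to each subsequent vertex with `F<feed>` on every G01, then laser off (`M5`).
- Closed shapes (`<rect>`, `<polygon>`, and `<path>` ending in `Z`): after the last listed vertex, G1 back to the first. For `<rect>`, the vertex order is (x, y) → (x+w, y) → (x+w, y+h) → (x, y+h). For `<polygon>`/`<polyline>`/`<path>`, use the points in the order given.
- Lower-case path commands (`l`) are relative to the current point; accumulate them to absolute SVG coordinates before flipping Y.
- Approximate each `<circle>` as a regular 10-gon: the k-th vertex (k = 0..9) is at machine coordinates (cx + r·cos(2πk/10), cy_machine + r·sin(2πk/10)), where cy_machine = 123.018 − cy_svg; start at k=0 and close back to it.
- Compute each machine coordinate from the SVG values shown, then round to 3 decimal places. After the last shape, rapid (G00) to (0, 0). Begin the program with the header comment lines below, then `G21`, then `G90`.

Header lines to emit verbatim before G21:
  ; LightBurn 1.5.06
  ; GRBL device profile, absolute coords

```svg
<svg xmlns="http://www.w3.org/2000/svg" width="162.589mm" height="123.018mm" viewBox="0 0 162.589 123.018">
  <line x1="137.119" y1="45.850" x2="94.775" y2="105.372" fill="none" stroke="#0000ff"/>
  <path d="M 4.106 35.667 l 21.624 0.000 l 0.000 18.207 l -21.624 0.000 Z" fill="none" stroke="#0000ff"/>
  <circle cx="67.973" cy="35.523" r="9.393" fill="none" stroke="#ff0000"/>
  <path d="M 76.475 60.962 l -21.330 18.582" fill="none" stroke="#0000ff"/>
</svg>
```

; LightBurn 1.5.06
; GRBL device profile, absolute coords
G21
G90
G00 X137.119 Y77.168
M3 S691
G01 X94.775 Y17.646 F1020
M5
G00 X4.106 Y87.351
M3 S691
G01 X25.730 Y87.351 F1020
G01 X25.730 Y69.144 F1020
G01 X4.106 Y69.144 F1020
G01 X4.106 Y87.351 F1020
M5
G00 X77.366 Y87.495
M3 S482
G01 X75.572 Y93.016 F2527
G01 X70.876 Y96.428 F2527
G01 X65.070 Y96.428 F2527
G01 X60.374 Y93.016 F2527
G01 X58.580 Y87.495 F2527
G01 X60.374 Y81.974 F2527
G01 X65.070 Y78.562 F2527
G01 X70.876 Y78.562 F2527
G01 X75.572 Y81.974 F2527
G01 X77.366 Y87.495 F2527
M5
G00 X76.475 Y62.056
M3 S691
G01 X55.145 Y43.474 F1020
M5
G00 X0.000 Y0.000

viewBox `0 0 162.589 123.018` with mm width/height → 1 unit = 1 mm. Flip: y_m = 123.018 − y_svg.

**Shape 1** — `<line>` line segment, stroke `#0000ff` → cut (S691, F1020). Machine vertices: (137.119,77.168) → (94.775,17.646). Open path.

**Shape 2** — `<path>` rectangle, stroke `#0000ff` → cut (S691, F1020). Machine vertices: (4.106,87.351) → (25.730,87.351) → (25.730,69.144) → (4.106,69.144) → (4.106,87.351). Closed: final G1 returns to the first vertex.

**Shape 3** — `<circle>` circle, stroke `#ff0000` → score (S482, F2527). Machine vertices: (77.366,87.495) → (75.572,93.016) → (70.876,96.428) → (65.070,96.428) → (60.374,93.016) → (58.580,87.495) → (60.374,81.974) → (65.070,78.562) → (70.876,78.562) → (75.572,81.974) → (77.366,87.495). Closed: final G1 returns to the first vertex.

**Shape 4** — `<path>` line segment, stroke `#0000ff` → cut (S691, F1020). Machine vertices: (76.475,62.056) → (55.145,43.474). Open path.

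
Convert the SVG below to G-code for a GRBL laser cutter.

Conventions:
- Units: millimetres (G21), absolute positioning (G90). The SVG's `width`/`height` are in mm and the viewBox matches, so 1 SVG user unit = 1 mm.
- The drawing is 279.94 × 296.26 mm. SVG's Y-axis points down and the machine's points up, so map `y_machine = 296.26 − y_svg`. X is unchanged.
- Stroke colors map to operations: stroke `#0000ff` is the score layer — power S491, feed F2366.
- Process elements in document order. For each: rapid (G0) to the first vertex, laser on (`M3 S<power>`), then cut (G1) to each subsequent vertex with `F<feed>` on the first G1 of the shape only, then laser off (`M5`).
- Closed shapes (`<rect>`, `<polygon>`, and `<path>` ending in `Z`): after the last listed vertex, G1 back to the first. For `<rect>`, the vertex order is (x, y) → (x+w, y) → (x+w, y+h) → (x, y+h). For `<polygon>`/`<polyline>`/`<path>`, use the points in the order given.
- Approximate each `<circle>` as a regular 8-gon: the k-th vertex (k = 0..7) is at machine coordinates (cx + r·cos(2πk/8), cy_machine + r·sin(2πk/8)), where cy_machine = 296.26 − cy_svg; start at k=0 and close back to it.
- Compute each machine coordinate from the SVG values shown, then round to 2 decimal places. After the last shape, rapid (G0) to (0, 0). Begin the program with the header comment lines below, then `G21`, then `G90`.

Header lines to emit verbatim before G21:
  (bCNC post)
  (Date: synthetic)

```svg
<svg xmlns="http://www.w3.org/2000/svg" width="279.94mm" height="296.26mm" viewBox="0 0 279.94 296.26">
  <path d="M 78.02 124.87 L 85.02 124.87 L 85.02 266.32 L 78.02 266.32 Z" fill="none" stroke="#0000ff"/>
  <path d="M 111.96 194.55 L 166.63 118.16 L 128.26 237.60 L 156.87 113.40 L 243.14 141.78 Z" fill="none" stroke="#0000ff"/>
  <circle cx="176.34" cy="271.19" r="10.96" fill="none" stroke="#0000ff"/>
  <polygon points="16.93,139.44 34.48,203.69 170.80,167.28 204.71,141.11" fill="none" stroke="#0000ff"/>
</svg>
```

(bCNC post)
(Date: synthetic)
G21
G90
G0 X78.02 Y171.39
M3 S491
G1 X85.02 Y171.39 F2366
G1 X85.02 Y29.94
G1 X78.02 Y29.94
G1 X78.02 Y171.39
M5
G0 X111.96 Y101.71
M3 S491
G1 X166.63 Y178.10 F2366
G1 X128.26 Y58.66
G1 X156.87 Y182.86
G1 X243.14 Y154.48
G1 X111.96 Y101.71
M5
G0 X187.30 Y25.07
M3 S491
G1 X184.09 Y32.82 F2366
G1 X176.34 Y36.03
G1 X168.59 Y32.82
G1 X165.38 Y25.07
G1 X168.59 Y17.32
G1 X176.34 Y14.11
G1 X184.09 Y17.32
G1 X187.30 Y25.07
M5
G0 X16.93 Y156.82
M3 S491
G1 X34.48 Y92.57 F2366
G1 X170.80 Y128.98
G1 X204.71 Y155.15
G1 X16.93 Y156.82
M5
G0 X0.00 Y0.00

viewBox `0 0 279.94 296.26` with mm width/height → 1 unit = 1 mm. Flip: y_m = 296.26 − y_svg.

**Shape 1** — `<path>` rectangle, stroke `#0000ff` → score (S491, F2366). Machine vertices: (78.02,171.39) → (85.02,171.39) → (85.02,29.94) → (78.02,29.94) → (78.02,171.39). Closed: final G1 returns to the first vertex.

**Shape 2** — `<path>` closed polygon, stroke `#0000ff` → score (S491, F2366). Machine vertices: (111.96,101.71) → (166.63,178.10) → (128.26,58.66) → (156.87,182.86) → (243.14,154.48) → (111.96,101.71). Closed: final G1 returns to the first vertex.

**Shape 3** — `<circle>` circle, stroke `#0000ff` → score (S491, F2366). Machine vertices: (187.30,25.07) → (184.09,32.82) → (176.34,36.03) → (168.59,32.82) → (165.38,25.07) → (168.59,17.32) → (176.34,14.11) → (184.09,17.32) → (187.30,25.07). Closed: final G1 returns to the first vertex.

**Shape 4** — `<polygon>` closed polygon, stroke `#0000ff` → score (S491, F2366). Machine vertices: (16.93,156.82) → (34.48,92.57) → (170.80,128.98) → (204.71,155.15) → (16.93,156.82). Closed: final G1 returns to the first vertex.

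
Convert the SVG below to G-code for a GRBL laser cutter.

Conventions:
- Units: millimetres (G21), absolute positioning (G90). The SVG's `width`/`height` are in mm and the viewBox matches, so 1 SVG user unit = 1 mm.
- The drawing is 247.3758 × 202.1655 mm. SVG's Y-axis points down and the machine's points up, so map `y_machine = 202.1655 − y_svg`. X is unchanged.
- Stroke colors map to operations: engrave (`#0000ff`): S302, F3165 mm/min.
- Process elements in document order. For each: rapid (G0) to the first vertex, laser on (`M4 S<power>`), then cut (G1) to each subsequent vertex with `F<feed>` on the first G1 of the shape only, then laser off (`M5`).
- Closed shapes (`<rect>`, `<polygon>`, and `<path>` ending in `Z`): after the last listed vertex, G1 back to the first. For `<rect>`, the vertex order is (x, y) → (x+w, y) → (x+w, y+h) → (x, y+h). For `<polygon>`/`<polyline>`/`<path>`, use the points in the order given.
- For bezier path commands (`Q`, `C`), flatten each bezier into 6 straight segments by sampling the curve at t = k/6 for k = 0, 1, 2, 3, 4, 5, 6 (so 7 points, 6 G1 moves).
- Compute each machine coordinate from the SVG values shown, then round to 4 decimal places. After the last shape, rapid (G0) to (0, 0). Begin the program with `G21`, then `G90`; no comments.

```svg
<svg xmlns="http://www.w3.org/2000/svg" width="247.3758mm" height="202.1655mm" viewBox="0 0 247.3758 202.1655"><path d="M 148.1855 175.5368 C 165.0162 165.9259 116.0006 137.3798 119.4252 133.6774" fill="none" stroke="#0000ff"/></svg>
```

Since the viewBox matches the mm dimensions, user units are millimetres directly. The only transform is the Y-flip y_m = 202.1655 − y_svg.

Shape 1 is a cubic bezier drawn with `<path>`. Its stroke #0000ff means engrave at S302, F3165. After flipping Y the toolpath is (148.1855,26.6287) → (151.6613,32.8094) → (147.4484,40.9299) → (138.8326,49.7741) → (129.0997,58.1259) → (121.5353,64.7693) → (119.4252,68.4881).

G21
G90
G0 X148.1855 Y26.6287
M4 S302
G1 X151.6613 Y32.8094 F3165
G1 X147.4484 Y40.9299
G1 X138.8326 Y49.7741
G1 X129.0997 Y58.1259
G1 X121.5353 Y64.7693
G1 X119.4252 Y68.4881
M5
G0 X0.0000 Y0.0000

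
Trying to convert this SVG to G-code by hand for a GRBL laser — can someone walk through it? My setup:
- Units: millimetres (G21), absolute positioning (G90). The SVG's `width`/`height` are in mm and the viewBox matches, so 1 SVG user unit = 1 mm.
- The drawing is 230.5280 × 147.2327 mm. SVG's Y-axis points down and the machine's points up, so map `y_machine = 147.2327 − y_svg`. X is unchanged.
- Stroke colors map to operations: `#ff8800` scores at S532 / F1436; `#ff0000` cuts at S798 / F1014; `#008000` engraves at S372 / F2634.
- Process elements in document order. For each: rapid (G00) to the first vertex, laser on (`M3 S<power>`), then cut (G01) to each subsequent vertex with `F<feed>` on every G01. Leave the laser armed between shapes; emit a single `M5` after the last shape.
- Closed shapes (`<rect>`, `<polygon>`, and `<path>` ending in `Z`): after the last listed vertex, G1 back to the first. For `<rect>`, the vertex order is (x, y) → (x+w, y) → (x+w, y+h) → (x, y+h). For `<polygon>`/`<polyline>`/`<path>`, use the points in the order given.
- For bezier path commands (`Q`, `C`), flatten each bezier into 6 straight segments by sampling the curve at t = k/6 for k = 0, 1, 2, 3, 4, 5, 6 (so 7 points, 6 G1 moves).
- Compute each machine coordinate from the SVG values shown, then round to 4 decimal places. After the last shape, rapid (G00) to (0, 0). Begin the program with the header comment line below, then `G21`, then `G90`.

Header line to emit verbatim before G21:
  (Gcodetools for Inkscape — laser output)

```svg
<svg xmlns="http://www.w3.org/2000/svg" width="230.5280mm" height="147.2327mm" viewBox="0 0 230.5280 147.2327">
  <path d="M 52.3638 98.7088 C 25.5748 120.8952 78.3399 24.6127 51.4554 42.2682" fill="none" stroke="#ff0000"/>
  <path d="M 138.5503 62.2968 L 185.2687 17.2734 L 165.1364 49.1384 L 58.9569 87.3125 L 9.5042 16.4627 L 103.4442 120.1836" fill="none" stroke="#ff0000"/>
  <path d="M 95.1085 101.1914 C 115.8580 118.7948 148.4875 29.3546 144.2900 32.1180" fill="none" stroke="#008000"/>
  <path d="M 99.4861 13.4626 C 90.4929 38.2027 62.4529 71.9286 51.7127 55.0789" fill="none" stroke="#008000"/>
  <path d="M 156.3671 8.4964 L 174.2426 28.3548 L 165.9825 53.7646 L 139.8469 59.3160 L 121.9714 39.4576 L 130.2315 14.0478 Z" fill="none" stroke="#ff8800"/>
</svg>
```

(Gcodetools for Inkscape — laser output)
G21
G90
G00 X52.3638 Y48.5239
M3 S798
G01 X44.8618 Y46.2272 F1014
G01 X46.1964 Y57.2195 F1014
G01 X51.9454 Y75.0451 F1014
G01 X57.6865 Y93.2483 F1014
G01 X58.9972 Y105.3734 F1014
G01 X51.4554 Y104.9645 F1014
G00 X138.5503 Y84.9359
M3 S798
G01 X185.2687 Y129.9593 F1014
G01 X165.1364 Y98.0943 F1014
G01 X58.9569 Y59.9202 F1014
G01 X9.5042 Y130.7700 F1014
G01 X103.4442 Y27.0491 F1014
G00 X95.1085 Y46.0413
M3 S372
G01 X106.2478 Y45.2375 F2634
G01 X118.0140 Y56.7396 F2634
G01 X129.0544 Y75.0130 F2634
G01 X138.0158 Y94.5231 F2634
G01 X143.5453 Y109.7352 F2634
G01 X144.2900 Y115.1147 F2634
G00 X99.4861 Y133.7701
M3 S372
G01 X93.5705 Y120.9270 F2634
G01 X85.4901 Y108.2407 F2634
G01 X76.2545 Y97.3658 F2634
G01 X66.8733 Y89.9567 F2634
G01 X58.3562 Y87.6678 F2634
G01 X51.7127 Y92.1538 F2634
G00 X156.3671 Y138.7363
M3 S532
G01 X174.2426 Y118.8779 F1436
G01 X165.9825 Y93.4681 F1436
G01 X139.8469 Y87.9167 F1436
G01 X121.9714 Y107.7751 F1436
G01 X130.2315 Y133.1849 F1436
G01 X156.3671 Y138.7363 F1436
M5
G00 X0.0000 Y0.0000

viewBox `0 0 230.5280 147.2327` with mm width/height → 1 unit = 1 mm. Flip: y_m = 147.2327 − y_svg.

**Shape 1** — `<path>` cubic bezier, stroke `#ff0000` → cut (S798, F1014). Control points (SVG): P0=(52.3638,98.7088), P1=(25.5748,120.8952), P2=(78.3399,24.6127), P3=(51.4554,42.2682); sampled at t=k/6. Machine vertices: (52.3638,48.5239) → (44.8618,46.2272) → (46.1964,57.2195) → (51.9454,75.0451) → (57.6865,93.2483) → (58.9972,105.3734) → (51.4554,104.9645). Open path.

**Shape 2** — `<path>` open polyline, stroke `#ff0000` → cut (S798, F1014). Machine vertices: (138.5503,84.9359) → (185.2687,129.9593) → (165.1364,98.0943) → (58.9569,59.9202) → (9.5042,130.7700) → (103.4442,27.0491). Open path.

**Shape 3** — `<path>` cubic bezier, stroke `#008000` → engrave (S372, F2634). Control points (SVG): P0=(95.1085,101.1914), P1=(115.8580,118.7948), P2=(148.4875,29.3546), P3=(144.2900,32.1180); sampled at t=k/6. Machine vertices: (95.1085,46.0413) → (106.2478,45.2375) → (118.0140,56.7396) → (129.0544,75.0130) → (138.0158,94.5231) → (143.5453,109.7352) → (144.2900,115.1147). Open path.

**Shape 4** — `<path>` cubic bezier, stroke `#008000` → engrave (S372, F2634). Control points (SVG): P0=(99.4861,13.4626), P1=(90.4929,38.2027), P2=(62.4529,71.9286), P3=(51.7127,55.0789); sampled at t=k/6. Machine vertices: (99.4861,133.7701) → (93.5705,120.9270) → (85.4901,108.2407) → (76.2545,97.3658) → (66.8733,89.9567) → (58.3562,87.6678) → (51.7127,92.1538). Open path.

**Shape 5** — `<path>` regular polygon, stroke `#ff8800` → score (S532, F1436). Machine vertices: (156.3671,138.7363) → (174.2426,118.8779) → (165.9825,93.4681) → (139.8469,87.9167) → (121.9714,107.7751) → (130.2315,133.1849) → (156.3671,138.7363). Closed: final G1 returns to the first vertex.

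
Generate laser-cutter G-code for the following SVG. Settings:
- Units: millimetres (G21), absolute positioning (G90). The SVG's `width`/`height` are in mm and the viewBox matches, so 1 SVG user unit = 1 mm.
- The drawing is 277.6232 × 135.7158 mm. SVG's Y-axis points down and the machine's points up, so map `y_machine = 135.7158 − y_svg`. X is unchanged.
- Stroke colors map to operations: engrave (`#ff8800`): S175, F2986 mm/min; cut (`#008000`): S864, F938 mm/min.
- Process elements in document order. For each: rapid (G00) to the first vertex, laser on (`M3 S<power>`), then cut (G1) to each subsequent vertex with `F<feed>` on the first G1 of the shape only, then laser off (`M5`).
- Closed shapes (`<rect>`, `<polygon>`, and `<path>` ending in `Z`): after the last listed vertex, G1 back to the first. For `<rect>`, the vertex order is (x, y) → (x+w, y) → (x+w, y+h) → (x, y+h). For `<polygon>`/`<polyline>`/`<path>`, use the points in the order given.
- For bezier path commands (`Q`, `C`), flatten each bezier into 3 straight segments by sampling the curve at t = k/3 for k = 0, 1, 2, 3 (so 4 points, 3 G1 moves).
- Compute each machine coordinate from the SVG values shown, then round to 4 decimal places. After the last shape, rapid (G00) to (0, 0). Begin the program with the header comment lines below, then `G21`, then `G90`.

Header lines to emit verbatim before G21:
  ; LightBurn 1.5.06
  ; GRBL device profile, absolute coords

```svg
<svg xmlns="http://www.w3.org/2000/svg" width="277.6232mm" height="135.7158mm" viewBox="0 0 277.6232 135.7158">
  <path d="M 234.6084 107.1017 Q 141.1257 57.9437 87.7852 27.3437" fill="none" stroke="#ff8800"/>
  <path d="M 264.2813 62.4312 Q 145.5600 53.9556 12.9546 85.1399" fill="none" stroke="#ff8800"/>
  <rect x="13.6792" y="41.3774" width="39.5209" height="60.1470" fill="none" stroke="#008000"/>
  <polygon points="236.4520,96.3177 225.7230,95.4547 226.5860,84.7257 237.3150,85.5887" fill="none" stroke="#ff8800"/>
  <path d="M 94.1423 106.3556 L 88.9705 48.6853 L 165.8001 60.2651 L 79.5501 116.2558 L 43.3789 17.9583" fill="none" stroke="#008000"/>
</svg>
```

Since the viewBox matches the mm dimensions, user units are millimetres directly. The only transform is the Y-flip y_m = 135.7158 − y_svg.

Shape 1 is a quadratic bezier drawn with `<path>`. Its stroke #ff8800 means engrave at S175, F2986. After flipping Y the toolpath is (234.6084,28.6141) → (176.7468,59.3241) → (127.8058,85.9101) → (87.7852,108.3721).

Shape 2 is a quadratic bezier drawn with `<path>`. Its stroke #ff8800 means engrave at S175, F2986. After flipping Y the toolpath is (264.2813,73.2846) → (183.5911,74.5283) → (99.8155,66.9588) → (12.9546,50.5759).

Shape 3 is a rectangle drawn with `<rect>`. Its stroke #008000 means cut at S864, F938. After flipping Y the toolpath is (13.6792,94.3384) → (53.2001,94.3384) → (53.2001,34.1914) → (13.6792,34.1914) → (13.6792,94.3384), returning to the start.

Shape 4 is a regular polygon drawn with `<polygon>`. Its stroke #ff8800 means engrave at S175, F2986. After flipping Y the toolpath is (236.4520,39.3981) → (225.7230,40.2611) → (226.5860,50.9901) → (237.3150,50.1271) → (236.4520,39.3981), returning to the start.

Shape 5 is a open polyline drawn with `<path>`. Its stroke #008000 means cut at S864, F938. After flipping Y the toolpath is (94.1423,29.3602) → (88.9705,87.0305) → (165.8001,75.4507) → (79.5501,19.4600) → (43.3789,117.7575).

; LightBurn 1.5.06
; GRBL device profile, absolute coords
G21
G90
G00 X234.6084 Y28.6141
M3 S175
G1 X176.7468 Y59.3241 F2986
G1 X127.8058 Y85.9101
G1 X87.7852 Y108.3721
M5
G00 X264.2813 Y73.2846
M3 S175
G1 X183.5911 Y74.5283 F2986
G1 X99.8155 Y66.9588
G1 X12.9546 Y50.5759
M5
G00 X13.6792 Y94.3384
M3 S864
G1 X53.2001 Y94.3384 F938
G1 X53.2001 Y34.1914
G1 X13.6792 Y34.1914
G1 X13.6792 Y94.3384
M5
G00 X236.4520 Y39.3981
M3 S175
G1 X225.7230 Y40.2611 F2986
G1 X226.5860 Y50.9901
G1 X237.3150 Y50.1271
G1 X236.4520 Y39.3981
M5
G00 X94.1423 Y29.3602
M3 S864
G1 X88.9705 Y87.0305 F938
G1 X165.8001 Y75.4507
G1 X79.5501 Y19.4600
G1 X43.3789 Y117.7575
M5
G00 X0.0000 Y0.0000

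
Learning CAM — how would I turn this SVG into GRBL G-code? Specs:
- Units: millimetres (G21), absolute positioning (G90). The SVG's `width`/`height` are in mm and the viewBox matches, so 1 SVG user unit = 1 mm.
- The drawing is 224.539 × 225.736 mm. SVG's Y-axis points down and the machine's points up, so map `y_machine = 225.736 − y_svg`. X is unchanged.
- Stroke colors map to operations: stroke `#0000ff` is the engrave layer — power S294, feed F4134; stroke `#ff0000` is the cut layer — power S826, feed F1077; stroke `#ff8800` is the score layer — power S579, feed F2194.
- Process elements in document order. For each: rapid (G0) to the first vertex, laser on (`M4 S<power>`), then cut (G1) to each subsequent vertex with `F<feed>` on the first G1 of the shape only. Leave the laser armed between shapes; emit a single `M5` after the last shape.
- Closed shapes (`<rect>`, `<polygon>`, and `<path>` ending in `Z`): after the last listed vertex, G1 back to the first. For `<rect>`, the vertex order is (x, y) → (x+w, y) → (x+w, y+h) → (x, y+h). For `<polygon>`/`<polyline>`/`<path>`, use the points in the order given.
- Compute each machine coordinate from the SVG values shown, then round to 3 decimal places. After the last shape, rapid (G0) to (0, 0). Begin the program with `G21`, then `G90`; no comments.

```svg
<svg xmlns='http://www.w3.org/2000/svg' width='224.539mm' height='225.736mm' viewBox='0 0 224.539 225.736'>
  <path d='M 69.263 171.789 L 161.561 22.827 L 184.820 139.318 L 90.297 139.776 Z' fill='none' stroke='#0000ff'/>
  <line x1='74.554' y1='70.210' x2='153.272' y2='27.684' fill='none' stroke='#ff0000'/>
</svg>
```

viewBox `0 0 224.539 225.736` with mm width/height → 1 unit = 1 mm. Flip: y_m = 225.736 − y_svg.

**Shape 1** — `<path>` closed polygon, stroke `#0000ff` → engrave (S294, F4134). Machine vertices: (69.263,53.947) → (161.561,202.909) → (184.820,86.418) → (90.297,85.960) → (69.263,53.947). Closed: final G1 returns to the first vertex.

**Shape 2** — `<line>` line segment, stroke `#ff0000` → cut (S826, F1077). Machine vertices: (74.554,155.526) → (153.272,198.052). Open path.

G21
G90
G0 X69.263 Y53.947
M4 S294
G1 X161.561 Y202.909 F4134
G1 X184.820 Y86.418
G1 X90.297 Y85.960
G1 X69.263 Y53.947
G0 X74.554 Y155.526
M4 S826
G1 X153.272 Y198.052 F1077
M5
G0 X0.000 Y0.000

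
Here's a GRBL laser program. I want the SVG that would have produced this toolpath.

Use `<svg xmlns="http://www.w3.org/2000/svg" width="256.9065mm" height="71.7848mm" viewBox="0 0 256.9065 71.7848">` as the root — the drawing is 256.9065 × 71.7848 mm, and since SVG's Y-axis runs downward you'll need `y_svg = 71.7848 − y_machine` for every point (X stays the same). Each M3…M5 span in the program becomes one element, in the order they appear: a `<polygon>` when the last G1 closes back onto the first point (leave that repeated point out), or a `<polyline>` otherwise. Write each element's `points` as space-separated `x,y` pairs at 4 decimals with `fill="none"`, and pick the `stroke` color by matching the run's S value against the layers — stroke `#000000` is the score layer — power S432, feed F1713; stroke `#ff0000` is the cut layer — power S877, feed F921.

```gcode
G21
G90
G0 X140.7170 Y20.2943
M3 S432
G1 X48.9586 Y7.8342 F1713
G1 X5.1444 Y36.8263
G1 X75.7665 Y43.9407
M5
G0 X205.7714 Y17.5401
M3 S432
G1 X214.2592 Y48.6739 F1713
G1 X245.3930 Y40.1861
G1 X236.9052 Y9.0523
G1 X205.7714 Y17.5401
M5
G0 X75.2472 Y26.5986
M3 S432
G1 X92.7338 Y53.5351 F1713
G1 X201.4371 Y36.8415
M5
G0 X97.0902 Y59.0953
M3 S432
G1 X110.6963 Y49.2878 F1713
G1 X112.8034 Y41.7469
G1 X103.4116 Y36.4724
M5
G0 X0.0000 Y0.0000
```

<svg xmlns="http://www.w3.org/2000/svg" width="256.9065mm" height="71.7848mm" viewBox="0 0 256.9065 71.7848">
  <polyline points="140.7170,51.4905 48.9586,63.9506 5.1444,34.9585 75.7665,27.8441" fill="none" stroke="#000000"/>
  <polygon points="205.7714,54.2447 214.2592,23.1109 245.3930,31.5987 236.9052,62.7325" fill="none" stroke="#000000"/>
  <polyline points="75.2472,45.1862 92.7338,18.2497 201.4371,34.9433" fill="none" stroke="#000000"/>
  <polyline points="97.0902,12.6895 110.6963,22.4970 112.8034,30.0379 103.4116,35.3124" fill="none" stroke="#000000"/>
</svg>

Machine Y-up, SVG Y-down with viewBox height 71.7848, so y_svg = 71.7848 − y_machine; X carries over. Every run uses S432, so all elements get stroke `#000000` (score).

Run 1: The run is open, so emit a `<polyline>` with points (Y-flipped): 140.7170,51.4905 48.9586,63.9506 5.1444,34.9585 75.7665,27.8441.

Run 2: The run returns to its start, so emit a `<polygon>` with points (Y-flipped): 205.7714,54.2447 214.2592,23.1109 245.3930,31.5987 236.9052,62.7325.

Run 3: The run is open, so emit a `<polyline>` with points (Y-flipped): 75.2472,45.1862 92.7338,18.2497 201.4371,34.9433.

Run 4: The run is open, so emit a `<polyline>` with points (Y-flipped): 97.0902,12.6895 110.6963,22.4970 112.8034,30.0379 103.4116,35.3124.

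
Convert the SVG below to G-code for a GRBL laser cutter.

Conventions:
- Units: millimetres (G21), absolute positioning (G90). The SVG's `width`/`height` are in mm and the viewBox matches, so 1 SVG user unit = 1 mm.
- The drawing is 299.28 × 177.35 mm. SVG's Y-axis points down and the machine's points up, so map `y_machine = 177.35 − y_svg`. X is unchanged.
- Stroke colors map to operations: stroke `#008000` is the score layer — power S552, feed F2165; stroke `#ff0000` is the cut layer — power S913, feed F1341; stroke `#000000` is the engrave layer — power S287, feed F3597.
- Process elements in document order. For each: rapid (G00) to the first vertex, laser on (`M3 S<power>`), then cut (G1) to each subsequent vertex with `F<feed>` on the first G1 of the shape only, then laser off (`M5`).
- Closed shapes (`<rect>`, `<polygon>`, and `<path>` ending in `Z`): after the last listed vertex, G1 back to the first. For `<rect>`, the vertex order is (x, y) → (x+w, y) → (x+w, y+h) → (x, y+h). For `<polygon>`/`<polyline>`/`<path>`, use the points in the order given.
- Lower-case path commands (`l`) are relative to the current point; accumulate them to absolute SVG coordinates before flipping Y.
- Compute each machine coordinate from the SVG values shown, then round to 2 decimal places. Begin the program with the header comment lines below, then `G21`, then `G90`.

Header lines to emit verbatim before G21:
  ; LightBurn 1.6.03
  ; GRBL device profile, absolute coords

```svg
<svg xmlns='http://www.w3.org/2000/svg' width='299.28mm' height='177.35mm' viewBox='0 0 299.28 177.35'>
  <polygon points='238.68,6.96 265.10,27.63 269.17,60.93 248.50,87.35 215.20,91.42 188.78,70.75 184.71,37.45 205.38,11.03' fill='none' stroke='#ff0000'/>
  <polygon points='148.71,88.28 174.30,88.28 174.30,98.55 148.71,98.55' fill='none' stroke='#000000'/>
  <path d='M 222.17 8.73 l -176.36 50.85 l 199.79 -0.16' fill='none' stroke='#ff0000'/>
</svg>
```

; LightBurn 1.6.03
; GRBL device profile, absolute coords
G21
G90
G00 X238.68 Y170.39
M3 S913
G1 X265.10 Y149.72 F1341
G1 X269.17 Y116.42
G1 X248.50 Y90.00
G1 X215.20 Y85.93
G1 X188.78 Y106.60
G1 X184.71 Y139.90
G1 X205.38 Y166.32
G1 X238.68 Y170.39
M5
G00 X148.71 Y89.07
M3 S287
G1 X174.30 Y89.07 F3597
G1 X174.30 Y78.80
G1 X148.71 Y78.80
G1 X148.71 Y89.07
M5
G00 X222.17 Y168.62
M3 S913
G1 X45.81 Y117.77 F1341
G1 X245.60 Y117.93
M5

viewBox `0 0 299.28 177.35` with mm width/height → 1 unit = 1 mm. Flip: y_m = 177.35 − y_svg.

**Shape 1** — `<polygon>` regular polygon, stroke `#ff0000` → cut (S913, F1341). Machine vertices: (238.68,170.39) → (265.10,149.72) → (269.17,116.42) → (248.50,90.00) → (215.20,85.93) → (188.78,106.60) → (184.71,139.90) → (205.38,166.32) → (238.68,170.39). Closed: final G1 returns to the first vertex.

**Shape 2** — `<polygon>` rectangle, stroke `#000000` → engrave (S287, F3597). Machine vertices: (148.71,89.07) → (174.30,89.07) → (174.30,78.80) → (148.71,78.80) → (148.71,89.07). Closed: final G1 returns to the first vertex.

**Shape 3** — `<path>` open polyline, stroke `#ff0000` → cut (S913, F1341). Machine vertices: (222.17,168.62) → (45.81,117.77) → (245.60,117.93). Open path.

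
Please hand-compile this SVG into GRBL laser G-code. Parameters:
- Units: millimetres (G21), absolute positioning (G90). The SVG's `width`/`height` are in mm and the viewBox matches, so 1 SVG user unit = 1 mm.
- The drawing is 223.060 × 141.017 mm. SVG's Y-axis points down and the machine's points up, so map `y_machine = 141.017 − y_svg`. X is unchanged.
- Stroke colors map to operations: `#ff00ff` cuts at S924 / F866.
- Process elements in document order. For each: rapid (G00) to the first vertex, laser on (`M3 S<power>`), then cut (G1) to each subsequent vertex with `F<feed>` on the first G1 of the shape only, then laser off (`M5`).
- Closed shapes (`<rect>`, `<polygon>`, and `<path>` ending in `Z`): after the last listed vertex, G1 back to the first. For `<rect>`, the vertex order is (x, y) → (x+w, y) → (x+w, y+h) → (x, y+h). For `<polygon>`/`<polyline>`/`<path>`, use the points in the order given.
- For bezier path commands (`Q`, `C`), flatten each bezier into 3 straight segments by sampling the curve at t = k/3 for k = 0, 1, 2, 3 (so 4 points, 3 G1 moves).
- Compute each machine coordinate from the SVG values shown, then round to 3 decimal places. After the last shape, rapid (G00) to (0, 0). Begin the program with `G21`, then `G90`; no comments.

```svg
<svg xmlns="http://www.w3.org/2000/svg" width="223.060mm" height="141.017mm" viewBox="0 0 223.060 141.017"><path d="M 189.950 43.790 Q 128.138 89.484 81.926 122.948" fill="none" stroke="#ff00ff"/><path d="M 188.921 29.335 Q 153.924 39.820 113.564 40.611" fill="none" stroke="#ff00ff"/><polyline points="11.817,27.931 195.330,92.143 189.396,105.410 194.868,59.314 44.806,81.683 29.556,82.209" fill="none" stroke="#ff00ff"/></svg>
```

G21
G90
G00 X189.950 Y97.227
M3 S924
G1 X150.475 Y68.123 F866
G1 X114.467 Y41.737
G1 X81.926 Y18.069
M5
G00 X188.921 Y111.682
M3 S924
G1 X164.994 Y105.769 F866
G1 X139.875 Y102.010
G1 X113.564 Y100.406
M5
G00 X11.817 Y113.086
M3 S924
G1 X195.330 Y48.874 F866
G1 X189.396 Y35.607
G1 X194.868 Y81.703
G1 X44.806 Y59.334
G1 X29.556 Y58.808
M5
G00 X0.000 Y0.000

Since the viewBox matches the mm dimensions, user units are millimetres directly. The only transform is the Y-flip y_m = 141.017 − y_svg.

Shape 1 is a quadratic bezier drawn with `<path>`. Its stroke #ff00ff means cut at S924, F866. After flipping Y the toolpath is (189.950,97.227) → (150.475,68.123) → (114.467,41.737) → (81.926,18.069).

Shape 2 is a quadratic bezier drawn with `<path>`. Its stroke #ff00ff means cut at S924, F866. After flipping Y the toolpath is (188.921,111.682) → (164.994,105.769) → (139.875,102.010) → (113.564,100.406).

Shape 3 is a open polyline drawn with `<polyline>`. Its stroke #ff00ff means cut at S924, F866. After flipping Y the toolpath is (11.817,113.086) → (195.330,48.874) → (189.396,35.607) → (194.868,81.703) → (44.806,59.334) → (29.556,58.808).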